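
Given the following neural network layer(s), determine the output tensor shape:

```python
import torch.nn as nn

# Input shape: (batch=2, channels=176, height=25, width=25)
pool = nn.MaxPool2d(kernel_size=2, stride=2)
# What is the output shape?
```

Input: (2, 176, 25, 25) -> Output: (2, 176, 12, 12)

Answer: (2, 176, 12, 12)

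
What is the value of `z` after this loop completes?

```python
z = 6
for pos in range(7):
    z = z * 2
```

Multiply by 2, 7 times: 6 * 2^7 = 768
`z` takes the values: 6 → 12 → 24 → 48 → 96 → 192 → 384 → 768

Answer: 768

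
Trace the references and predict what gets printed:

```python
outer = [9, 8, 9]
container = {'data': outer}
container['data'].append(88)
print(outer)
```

Key concept: dict holds reference to list.
Step by step:
`outer = [9, 8, 9]` → outer = [9, 8, 9]
`container = {'data': outer}` → container = {'data': [9, 8, 9]}
`container['data'].append(88)` → outer = [9, 8, 9, 88]; container = {'data': [9, 8, 9, 88]}
`print(outer)` → prints [9, 8, 9, 88]

Answer: [9, 8, 9, 88]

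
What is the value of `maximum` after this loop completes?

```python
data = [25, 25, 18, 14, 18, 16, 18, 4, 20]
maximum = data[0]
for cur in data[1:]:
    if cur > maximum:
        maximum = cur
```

Maximum of [25, 25, 18, 14, 18, 16, 18, 4, 20]
`maximum` takes the values: 25

Answer: 25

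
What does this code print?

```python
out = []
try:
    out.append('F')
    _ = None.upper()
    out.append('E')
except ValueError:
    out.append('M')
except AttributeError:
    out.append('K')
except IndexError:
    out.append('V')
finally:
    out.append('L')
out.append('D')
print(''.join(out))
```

Execution trace: 'F' (try body) → 'K' (except AttributeError) → 'L' (finally) → 'D' (after the try/except). Output: FKLD

Answer: FKLD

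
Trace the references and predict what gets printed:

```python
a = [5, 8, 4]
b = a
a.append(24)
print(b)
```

Key concept: basic list aliasing.
Step by step:
`a = [5, 8, 4]` → a = [5, 8, 4]
`b = a` → b = [5, 8, 4] (same object as a)
`a.append(24)` → a = [5, 8, 4, 24] (same object as b); b = [5, 8, 4, 24] (same object as a)
`print(b)` → prints [5, 8, 4, 24]

Answer: [5, 8, 4, 24]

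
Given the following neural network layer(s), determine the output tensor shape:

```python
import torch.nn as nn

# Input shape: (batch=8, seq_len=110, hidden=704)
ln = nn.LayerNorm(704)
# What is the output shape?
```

Input: (8, 110, 704) -> Output: (8, 110, 704)

Answer: (8, 110, 704)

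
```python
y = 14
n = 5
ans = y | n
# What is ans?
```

Trace:
`y = 14` → y = 14
`n = 5` → n = 5
`ans = y | n` → ans = 15
So ans = 15

Answer: 15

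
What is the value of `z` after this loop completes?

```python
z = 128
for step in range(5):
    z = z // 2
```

Halve 5 times: 128 // 2^5 = 4
`z` takes the values: 128 → 64 → 32 → 16 → 8 → 4

Answer: 4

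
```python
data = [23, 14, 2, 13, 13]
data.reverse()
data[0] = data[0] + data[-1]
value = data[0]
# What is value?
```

Trace:
`data = [23, 14, 2, 13, 13]` → data = [23, 14, 2, 13, 13]
`data.reverse()` → data = [13, 13, 2, 14, 23]
`data[0] = data[0] + data[-1]` → data = [36, 13, 2, 14, 23]
`value = data[0]` → value = 36
So value = 36

Answer: 36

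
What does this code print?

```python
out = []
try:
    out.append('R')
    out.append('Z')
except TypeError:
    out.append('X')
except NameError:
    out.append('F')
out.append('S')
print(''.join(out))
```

Execution trace: 'R' (try body) → 'Z' (try body, no exception) → 'S' (after the try/except). Output: RZS

Answer: RZS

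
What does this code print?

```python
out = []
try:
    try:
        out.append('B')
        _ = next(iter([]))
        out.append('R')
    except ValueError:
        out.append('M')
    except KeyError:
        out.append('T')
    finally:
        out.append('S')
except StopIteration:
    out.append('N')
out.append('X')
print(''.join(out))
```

Execution trace: 'B' (inner try body) → 'S' (inner finally) → 'N' (outer except StopIteration) → 'X' (after the try/except). Output: BSNX

Answer: BSNX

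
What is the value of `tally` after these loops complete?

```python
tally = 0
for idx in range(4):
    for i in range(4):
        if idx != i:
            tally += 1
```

4² - 4 (exclude diagonal)
`tally` takes the values: 0 → 1 → 2 → 3 → 4 → 5 → 6 → 7 → 8 → 9 → 10 → 11 → 12

Answer: 12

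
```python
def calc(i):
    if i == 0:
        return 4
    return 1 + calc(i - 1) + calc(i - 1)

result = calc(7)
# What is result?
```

calc(i) = 1 + 2·calc(i-1), calc(0)=4. Closed form: (4+1)·2^7 - 1 = 639.

Answer: 639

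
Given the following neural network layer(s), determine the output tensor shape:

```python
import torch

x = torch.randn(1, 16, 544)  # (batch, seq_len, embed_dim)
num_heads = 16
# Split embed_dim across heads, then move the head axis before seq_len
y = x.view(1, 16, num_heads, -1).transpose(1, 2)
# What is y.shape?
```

Input: (1, 16, 544) -> head_dim = 544 // 16 = 34; after view: (1, 16, 16, 34) -> after transpose(1, 2): (1, 16, 16, 34) -> Output: (1, 16, 16, 34)

Answer: (1, 16, 16, 34)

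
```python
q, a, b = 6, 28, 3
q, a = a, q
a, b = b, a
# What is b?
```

Trace:
`q, a, b = 6, 28, 3` → q = 6; a = 28; b = 3
`q, a = a, q` → q = 28; a = 6
`a, b = b, a` → a = 3; b = 6
So b = 6

Answer: 6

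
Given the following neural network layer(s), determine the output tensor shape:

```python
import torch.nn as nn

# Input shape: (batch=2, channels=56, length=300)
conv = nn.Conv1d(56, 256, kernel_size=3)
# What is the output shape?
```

Input: (2, 56, 300) -> Output: (2, 256, 298)

Answer: (2, 256, 298)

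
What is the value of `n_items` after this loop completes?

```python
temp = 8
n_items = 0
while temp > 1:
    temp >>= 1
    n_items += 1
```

Count right shifts until 1
`n_items` takes the values: 0 → 1 → 2 → 3

Answer: 3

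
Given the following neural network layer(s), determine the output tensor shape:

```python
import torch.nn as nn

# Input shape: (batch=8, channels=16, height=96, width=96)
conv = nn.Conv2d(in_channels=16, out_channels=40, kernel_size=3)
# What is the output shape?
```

Input: (8, 16, 96, 96) -> Output: (8, 40, 94, 94)

Answer: (8, 40, 94, 94)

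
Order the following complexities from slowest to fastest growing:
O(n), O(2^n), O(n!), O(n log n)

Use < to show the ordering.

Ordered by growth rate: O(n) < O(n log n) < O(2^n) < O(n!)

Answer: O(n) < O(n log n) < O(2^n) < O(n!)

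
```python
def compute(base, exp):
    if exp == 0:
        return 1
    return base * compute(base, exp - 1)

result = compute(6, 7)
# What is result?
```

compute(6, 7) = 6 * 6 * 6 * 6 * 6 * 6 * 6 = 279936

Answer: 279936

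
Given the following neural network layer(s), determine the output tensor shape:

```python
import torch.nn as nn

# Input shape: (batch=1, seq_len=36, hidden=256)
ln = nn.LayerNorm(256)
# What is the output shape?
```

Input: (1, 36, 256) -> Output: (1, 36, 256)

Answer: (1, 36, 256)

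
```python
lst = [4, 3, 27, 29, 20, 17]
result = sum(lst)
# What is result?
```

Trace:
`lst = [4, 3, 27, 29, 20, 17]` → lst = [4, 3, 27, 29, 20, 17]
`result = sum(lst)` → result = 100
So result = 100

Answer: 100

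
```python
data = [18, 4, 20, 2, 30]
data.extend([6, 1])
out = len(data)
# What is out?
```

Trace:
`data = [18, 4, 20, 2, 30]` → data = [18, 4, 20, 2, 30]
`data.extend([6, 1])` → data = [18, 4, 20, 2, 30, 6, 1]
`out = len(data)` → out = 7
So out = 7

Answer: 7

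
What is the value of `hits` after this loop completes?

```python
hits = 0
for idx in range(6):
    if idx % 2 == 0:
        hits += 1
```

Count numbers divisible by 2 in range(6)
`hits` takes the values: 0 → 1 → 2 → 3

Answer: 3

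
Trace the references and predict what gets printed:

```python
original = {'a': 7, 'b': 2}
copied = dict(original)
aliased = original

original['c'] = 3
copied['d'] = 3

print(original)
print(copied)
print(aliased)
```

Key concept: dict() creates copy, assignment creates alias.
Step by step:
`original = {'a': 7, 'b': 2}` → original = {'a': 7, 'b': 2}
`copied = dict(original)` → copied = {'a': 7, 'b': 2}
`aliased = original` → aliased = {'a': 7, 'b': 2} (same object as original)
`original['c'] = 3` → original = {'a': 7, 'b': 2, 'c': 3} (same object as aliased); aliased = {'a': 7, 'b': 2, 'c': 3} (same object as original)
`copied['d'] = 3` → copied = {'a': 7, 'b': 2, 'd': 3}
`print(original)` → prints {'a': 7, 'b': 2, 'c': 3}
`print(copied)` → prints {'a': 7, 'b': 2, 'd': 3}
`print(aliased)` → prints {'a': 7, 'b': 2, 'c': 3}

Answer:
{'a': 7, 'b': 2, 'c': 3}
{'a': 7, 'b': 2, 'd': 3}
{'a': 7, 'b': 2, 'c': 3}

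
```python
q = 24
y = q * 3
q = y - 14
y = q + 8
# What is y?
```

Trace:
`q = 24` → q = 24
`y = q * 3` → y = 72
`q = y - 14` → q = 58
`y = q + 8` → y = 66
So y = 66

Answer: 66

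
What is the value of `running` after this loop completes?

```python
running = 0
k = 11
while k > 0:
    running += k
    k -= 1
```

Sum 11 down to 1
`running` takes the values: 0 → 11 → 21 → 30 → 38 → 45 → 51 → 56 → 60 → 63 → 65 → 66

Answer: 66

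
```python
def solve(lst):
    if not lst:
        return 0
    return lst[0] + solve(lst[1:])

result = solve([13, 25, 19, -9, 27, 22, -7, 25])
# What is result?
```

13 + 25 + 19 + (-9) + 27 + 22 + (-7) + 25 + 0 = 115

Answer: 115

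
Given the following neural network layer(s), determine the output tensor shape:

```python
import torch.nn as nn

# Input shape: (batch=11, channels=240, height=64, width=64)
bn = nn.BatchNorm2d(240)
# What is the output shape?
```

Input: (11, 240, 64, 64) -> Output: (11, 240, 64, 64)

Answer: (11, 240, 64, 64)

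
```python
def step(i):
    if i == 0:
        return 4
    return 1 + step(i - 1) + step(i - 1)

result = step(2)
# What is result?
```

step(i) = 1 + 2·step(i-1), step(0)=4. Closed form: (4+1)·2^2 - 1 = 19.

Answer: 19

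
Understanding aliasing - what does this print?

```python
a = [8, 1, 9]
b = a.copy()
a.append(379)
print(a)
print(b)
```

Key concept: list.copy() creates independent copy.
Step by step:
`a = [8, 1, 9]` → a = [8, 1, 9]
`b = a.copy()` → b = [8, 1, 9]
`a.append(379)` → a = [8, 1, 9, 379]
`print(a)` → prints [8, 1, 9, 379]
`print(b)` → prints [8, 1, 9]

Answer:
[8, 1, 9, 379]
[8, 1, 9]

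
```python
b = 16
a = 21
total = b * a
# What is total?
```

Trace:
`b = 16` → b = 16
`a = 21` → a = 21
`total = b * a` → total = 336
So total = 336

Answer: 336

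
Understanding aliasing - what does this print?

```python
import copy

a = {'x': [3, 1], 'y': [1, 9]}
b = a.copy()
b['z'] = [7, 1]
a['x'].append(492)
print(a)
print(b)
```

Key concept: shallow copy of dict with mutable values.
Step by step:
`a = {'x': [3, 1], 'y': [1, 9]}` → a = {'x': [3, 1], 'y': [1, 9]}
`b = a.copy()` → b = {'x': [3, 1], 'y': [1, 9]}
`b['z'] = [7, 1]` → b = {'x': [3, 1], 'y': [1, 9], 'z': [7, 1]}
`a['x'].append(492)` → a = {'x': [3, 1, 492], 'y': [1, 9]}; b = {'x': [3, 1, 492], 'y': [1, 9], 'z': [7, 1]}
`print(a)` → prints {'x': [3, 1, 492], 'y': [1, 9]}
`print(b)` → prints {'x': [3, 1, 492], 'y': [1, 9], 'z': [7, 1]}

Answer:
{'x': [3, 1, 492], 'y': [1, 9]}
{'x': [3, 1, 492], 'y': [1, 9], 'z': [7, 1]}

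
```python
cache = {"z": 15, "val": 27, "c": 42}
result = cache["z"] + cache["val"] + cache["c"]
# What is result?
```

Trace:
`cache = {"z": 15, "val": 27, "c": 42}` → cache = {'z': 15, 'val': 27, 'c': 42}
`result = cache["z"] + cache["val"] + cache["c"]` → result = 84
So result = 84

Answer: 84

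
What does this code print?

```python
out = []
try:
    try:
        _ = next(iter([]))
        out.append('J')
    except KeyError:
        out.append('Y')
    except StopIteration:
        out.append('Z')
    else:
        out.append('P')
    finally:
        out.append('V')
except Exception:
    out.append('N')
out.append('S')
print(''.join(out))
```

Execution trace: 'Z' (inner except StopIteration) → 'V' (inner finally) → 'S' (after the try/except). Output: ZVS

Answer: ZVS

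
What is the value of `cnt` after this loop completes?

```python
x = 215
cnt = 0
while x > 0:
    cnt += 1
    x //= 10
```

Count digits by repeated division by 10
`cnt` takes the values: 0 → 1 → 2 → 3

Answer: 3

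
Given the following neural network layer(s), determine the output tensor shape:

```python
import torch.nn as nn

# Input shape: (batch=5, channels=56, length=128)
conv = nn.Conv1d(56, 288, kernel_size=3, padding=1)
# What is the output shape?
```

Input: (5, 56, 128) -> Output: (5, 288, 128)

Answer: (5, 288, 128)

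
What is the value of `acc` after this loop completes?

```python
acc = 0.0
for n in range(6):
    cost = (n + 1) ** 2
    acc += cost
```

Sum of squared losses 1² + 2² + ... + 6²
`acc` takes the values: 0.0 → 1.0 → 5.0 → 14.0 → 30.0 → 55.0 → 91.0

Answer: 91.0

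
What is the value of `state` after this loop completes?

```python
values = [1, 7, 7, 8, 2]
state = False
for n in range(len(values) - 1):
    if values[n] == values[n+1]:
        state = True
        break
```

Check consecutive duplicates in [1, 7, 7, 8, 2]
`state` takes the values: False → True

Answer: True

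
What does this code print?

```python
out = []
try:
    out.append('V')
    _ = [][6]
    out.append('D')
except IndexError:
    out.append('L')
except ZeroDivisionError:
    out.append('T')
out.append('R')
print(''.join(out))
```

Execution trace: 'V' (try body) → 'L' (except IndexError) → 'R' (after the try/except). Output: VLR

Answer: VLR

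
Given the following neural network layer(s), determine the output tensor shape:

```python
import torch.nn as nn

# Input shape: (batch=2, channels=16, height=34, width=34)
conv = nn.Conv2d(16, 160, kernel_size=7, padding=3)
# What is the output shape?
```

Input: (2, 16, 34, 34) -> Output: (2, 160, 34, 34)

Answer: (2, 160, 34, 34)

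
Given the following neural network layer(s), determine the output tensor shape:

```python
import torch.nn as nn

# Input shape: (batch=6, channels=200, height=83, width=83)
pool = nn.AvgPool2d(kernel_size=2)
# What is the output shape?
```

Input: (6, 200, 83, 83) -> Output: (6, 200, 41, 41)

Answer: (6, 200, 41, 41)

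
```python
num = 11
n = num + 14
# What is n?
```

Trace:
`num = 11` → num = 11
`n = num + 14` → n = 25
So n = 25

Answer: 25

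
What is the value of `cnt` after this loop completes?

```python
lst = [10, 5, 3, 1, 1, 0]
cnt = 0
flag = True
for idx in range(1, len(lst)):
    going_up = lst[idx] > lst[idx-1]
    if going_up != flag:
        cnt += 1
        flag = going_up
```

Count direction changes in [10, 5, 3, 1, 1, 0]
`cnt` takes the values: 0 → 1

Answer: 1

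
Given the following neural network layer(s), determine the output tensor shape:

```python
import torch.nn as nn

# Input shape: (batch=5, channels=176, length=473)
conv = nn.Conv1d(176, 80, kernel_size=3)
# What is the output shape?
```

Input: (5, 176, 473) -> Output: (5, 80, 471)

Answer: (5, 80, 471)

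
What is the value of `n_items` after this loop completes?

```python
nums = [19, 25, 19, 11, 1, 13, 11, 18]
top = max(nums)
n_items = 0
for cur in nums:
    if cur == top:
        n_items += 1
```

Count of max value 25 in [19, 25, 19, 11, 1, 13, 11, 18]
`n_items` takes the values: 0 → 1

Answer: 1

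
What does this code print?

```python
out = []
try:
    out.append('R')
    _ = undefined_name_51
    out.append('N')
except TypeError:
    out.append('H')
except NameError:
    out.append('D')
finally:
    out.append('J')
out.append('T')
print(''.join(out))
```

Execution trace: 'R' (try body) → 'D' (except NameError) → 'J' (finally) → 'T' (after the try/except). Output: RDJT

Answer: RDJT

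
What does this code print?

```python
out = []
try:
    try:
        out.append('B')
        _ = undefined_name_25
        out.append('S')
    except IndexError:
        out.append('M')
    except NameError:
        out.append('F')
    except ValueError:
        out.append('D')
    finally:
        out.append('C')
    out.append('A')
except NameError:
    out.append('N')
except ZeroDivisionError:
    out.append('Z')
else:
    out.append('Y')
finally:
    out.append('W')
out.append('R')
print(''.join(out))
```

Execution trace: 'B' (inner try body) → 'F' (inner except NameError) → 'C' (inner finally) → 'A' (try body, no exception) → 'Y' (else) → 'W' (finally) → 'R' (after the try/except). Output: BFCAYWR

Answer: BFCAYWR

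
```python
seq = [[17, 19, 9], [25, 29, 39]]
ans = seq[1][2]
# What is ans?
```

Trace:
`seq = [[17, 19, 9], [25, 29, 39]]` → seq = [[17, 19, 9], [25, 29, 39]]
`ans = seq[1][2]` → ans = 39
So ans = 39

Answer: 39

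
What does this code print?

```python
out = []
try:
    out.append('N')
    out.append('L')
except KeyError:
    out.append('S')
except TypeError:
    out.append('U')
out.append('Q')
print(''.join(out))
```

Execution trace: 'N' (try body) → 'L' (try body, no exception) → 'Q' (after the try/except). Output: NLQ

Answer: NLQ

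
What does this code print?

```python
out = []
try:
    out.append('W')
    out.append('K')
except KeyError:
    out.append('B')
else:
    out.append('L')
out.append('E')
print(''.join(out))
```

Execution trace: 'W' (try body) → 'K' (try body, no exception) → 'L' (else) → 'E' (after the try/except). Output: WKLE

Answer: WKLE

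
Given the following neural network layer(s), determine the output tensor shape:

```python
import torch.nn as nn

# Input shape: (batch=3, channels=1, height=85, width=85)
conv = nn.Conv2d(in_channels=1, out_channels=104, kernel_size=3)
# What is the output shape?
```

Input: (3, 1, 85, 85) -> Output: (3, 104, 83, 83)

Answer: (3, 104, 83, 83)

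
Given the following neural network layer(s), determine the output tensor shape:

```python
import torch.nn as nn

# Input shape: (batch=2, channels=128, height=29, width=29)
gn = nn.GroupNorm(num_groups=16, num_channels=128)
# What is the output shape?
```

Input: (2, 128, 29, 29) -> Output: (2, 128, 29, 29)

Answer: (2, 128, 29, 29)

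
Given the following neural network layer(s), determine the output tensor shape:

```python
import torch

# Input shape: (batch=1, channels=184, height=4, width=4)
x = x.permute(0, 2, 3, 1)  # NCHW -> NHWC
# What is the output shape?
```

Input: (1, 184, 4, 4) -> Output: (1, 4, 4, 184)

Answer: (1, 4, 4, 184)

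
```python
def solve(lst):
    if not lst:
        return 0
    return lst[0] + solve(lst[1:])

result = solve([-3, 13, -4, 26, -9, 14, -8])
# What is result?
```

(-3) + 13 + (-4) + 26 + (-9) + 14 + (-8) + 0 = 29

Answer: 29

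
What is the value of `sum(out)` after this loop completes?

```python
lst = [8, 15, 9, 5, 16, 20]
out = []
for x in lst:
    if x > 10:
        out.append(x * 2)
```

Sum of doubled values > 10
`out` takes the values: [] → [30] → [30, 32] → [30, 32, 40]
So `sum(out)` = 102

Answer: 102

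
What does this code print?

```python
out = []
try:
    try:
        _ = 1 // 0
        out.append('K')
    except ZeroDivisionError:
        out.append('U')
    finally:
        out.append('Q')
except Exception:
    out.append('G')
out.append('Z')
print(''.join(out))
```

Execution trace: 'U' (inner except ZeroDivisionError) → 'Q' (inner finally) → 'Z' (after the try/except). Output: UQZ

Answer: UQZ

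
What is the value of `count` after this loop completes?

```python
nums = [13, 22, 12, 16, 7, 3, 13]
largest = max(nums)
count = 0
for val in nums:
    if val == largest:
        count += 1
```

Count of max value 22 in [13, 22, 12, 16, 7, 3, 13]
`count` takes the values: 0 → 1

Answer: 1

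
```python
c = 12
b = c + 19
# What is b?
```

Trace:
`c = 12` → c = 12
`b = c + 19` → b = 31
So b = 31

Answer: 31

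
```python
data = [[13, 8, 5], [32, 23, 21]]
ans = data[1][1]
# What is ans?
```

Trace:
`data = [[13, 8, 5], [32, 23, 21]]` → data = [[13, 8, 5], [32, 23, 21]]
`ans = data[1][1]` → ans = 23
So ans = 23

Answer: 23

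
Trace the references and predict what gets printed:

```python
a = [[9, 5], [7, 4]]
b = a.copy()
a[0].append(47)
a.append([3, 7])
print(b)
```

Key concept: shallow copy with nested lists.
Step by step:
`a = [[9, 5], [7, 4]]` → a = [[9, 5], [7, 4]]
`b = a.copy()` → b = [[9, 5], [7, 4]]
`a[0].append(47)` → a = [[9, 5, 47], [7, 4]]; b = [[9, 5, 47], [7, 4]]
`a.append([3, 7])` → a = [[9, 5, 47], [7, 4], [3, 7]]
`print(b)` → prints [[9, 5, 47], [7, 4]]

Answer: [[9, 5, 47], [7, 4]]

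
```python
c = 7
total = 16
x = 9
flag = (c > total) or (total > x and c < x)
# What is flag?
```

Trace:
`c = 7` → c = 7
`total = 16` → total = 16
`x = 9` → x = 9
`flag = (c > total) or (total > x and c < x)` → flag = True
So flag = True

Answer: True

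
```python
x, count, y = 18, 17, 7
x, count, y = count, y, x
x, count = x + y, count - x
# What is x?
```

Trace:
`x, count, y = 18, 17, 7` → x = 18; count = 17; y = 7
`x, count, y = count, y, x` → x = 17; count = 7; y = 18
`x, count = x + y, count - x` → x = 35; count = -10
So x = 35

Answer: 35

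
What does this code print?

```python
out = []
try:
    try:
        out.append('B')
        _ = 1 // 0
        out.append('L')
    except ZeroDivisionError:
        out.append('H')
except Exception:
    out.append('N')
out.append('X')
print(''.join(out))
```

Execution trace: 'B' (inner try body) → 'H' (inner except ZeroDivisionError) → 'X' (after the try/except). Output: BHX

Answer: BHX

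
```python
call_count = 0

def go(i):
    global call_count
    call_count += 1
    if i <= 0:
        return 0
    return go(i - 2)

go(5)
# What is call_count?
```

Linear recursion stepping by 2: 4 calls from i=5 down to ≤0.

Answer: 4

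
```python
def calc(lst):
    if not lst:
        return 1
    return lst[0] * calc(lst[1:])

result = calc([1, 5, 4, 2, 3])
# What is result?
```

Product over [1, 5, 4, 2, 3] = 1 * 5 * 4 * 2 * 3 = 120

Answer: 120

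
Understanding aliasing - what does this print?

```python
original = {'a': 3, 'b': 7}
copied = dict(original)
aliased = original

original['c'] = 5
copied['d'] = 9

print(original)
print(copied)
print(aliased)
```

Key concept: dict() creates copy, assignment creates alias.
Step by step:
`original = {'a': 3, 'b': 7}` → original = {'a': 3, 'b': 7}
`copied = dict(original)` → copied = {'a': 3, 'b': 7}
`aliased = original` → aliased = {'a': 3, 'b': 7} (same object as original)
`original['c'] = 5` → original = {'a': 3, 'b': 7, 'c': 5} (same object as aliased); aliased = {'a': 3, 'b': 7, 'c': 5} (same object as original)
`copied['d'] = 9` → copied = {'a': 3, 'b': 7, 'd': 9}
`print(original)` → prints {'a': 3, 'b': 7, 'c': 5}
`print(copied)` → prints {'a': 3, 'b': 7, 'd': 9}
`print(aliased)` → prints {'a': 3, 'b': 7, 'c': 5}

Answer:
{'a': 3, 'b': 7, 'c': 5}
{'a': 3, 'b': 7, 'd': 9}
{'a': 3, 'b': 7, 'c': 5}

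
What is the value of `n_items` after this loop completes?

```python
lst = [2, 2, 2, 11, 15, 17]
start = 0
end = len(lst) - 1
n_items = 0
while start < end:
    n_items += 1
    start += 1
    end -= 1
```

Iterations until pointers meet (list length 6)
`n_items` takes the values: 0 → 1 → 2 → 3

Answer: 3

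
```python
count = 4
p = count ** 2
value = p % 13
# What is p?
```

Trace:
`count = 4` → count = 4
`p = count ** 2` → p = 16
`value = p % 13` → value = 3
So p = 16

Answer: 16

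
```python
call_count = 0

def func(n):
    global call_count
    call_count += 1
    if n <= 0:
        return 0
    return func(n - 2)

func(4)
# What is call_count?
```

Linear recursion stepping by 2: 3 calls from n=4 down to ≤0.

Answer: 3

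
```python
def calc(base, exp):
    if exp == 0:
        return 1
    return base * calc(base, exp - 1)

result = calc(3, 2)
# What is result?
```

calc(3, 2) = 3 * 3 = 9

Answer: 9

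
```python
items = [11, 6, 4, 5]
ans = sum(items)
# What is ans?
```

Trace:
`items = [11, 6, 4, 5]` → items = [11, 6, 4, 5]
`ans = sum(items)` → ans = 26
So ans = 26

Answer: 26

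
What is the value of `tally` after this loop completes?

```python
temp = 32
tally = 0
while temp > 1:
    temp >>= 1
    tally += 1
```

Count right shifts until 1
`tally` takes the values: 0 → 1 → 2 → 3 → 4 → 5

Answer: 5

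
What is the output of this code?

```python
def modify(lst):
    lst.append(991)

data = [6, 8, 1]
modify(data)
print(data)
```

Key concept: function modifies passed list.
Step by step:
`data = [6, 8, 1]` → data = [6, 8, 1]
`modify(data)` → data = [6, 8, 1, 991]
`print(data)` → prints [6, 8, 1, 991]

Answer: [6, 8, 1, 991]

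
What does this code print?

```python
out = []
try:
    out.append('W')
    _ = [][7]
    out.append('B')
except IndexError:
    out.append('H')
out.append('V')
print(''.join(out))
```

Execution trace: 'W' (try body) → 'H' (except IndexError) → 'V' (after the try/except). Output: WHV

Answer: WHV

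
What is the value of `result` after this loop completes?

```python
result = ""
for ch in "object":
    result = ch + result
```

Reverse 'object'
`result` takes the values: "" → "o" → "bo" → "jbo" → "ejbo" → "cejbo" → "tcejbo"

Answer: "tcejbo"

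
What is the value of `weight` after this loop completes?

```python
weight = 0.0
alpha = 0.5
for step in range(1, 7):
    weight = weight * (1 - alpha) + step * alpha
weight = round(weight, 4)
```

Moving average with lr=0.5
`weight` takes the values: 0.0 → 0.5 → 1.25 → 2.125 → 3.0625 → 4.03125 → 5.015625 → 5.0156

Answer: 5.0156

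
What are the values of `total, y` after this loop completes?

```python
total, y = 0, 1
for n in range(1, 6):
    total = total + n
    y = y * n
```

Sum and factorial of 1 to 5
`total, y` takes the values: (0, 1) → (1, 1) → (3, 1) → (3, 2) → (6, 2) → (6, 6) → (10, 6) → (10, 24) → (15, 24) → (15, 120)

Answer: 15, 120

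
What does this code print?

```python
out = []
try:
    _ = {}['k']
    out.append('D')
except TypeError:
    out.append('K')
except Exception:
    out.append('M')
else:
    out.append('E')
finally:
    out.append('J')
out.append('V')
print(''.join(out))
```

Execution trace: 'M' (except Exception) → 'J' (finally) → 'V' (after the try/except). Output: MJV

Answer: MJV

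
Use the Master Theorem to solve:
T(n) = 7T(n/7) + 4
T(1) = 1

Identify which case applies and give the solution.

a=7, b=7, f(n)=4. log_7(7) = 1. Since c=0 < 1, Case 1 applies: T(n) = Θ(n^log_b(a)) = O(n).

Answer: O(n) - Case 1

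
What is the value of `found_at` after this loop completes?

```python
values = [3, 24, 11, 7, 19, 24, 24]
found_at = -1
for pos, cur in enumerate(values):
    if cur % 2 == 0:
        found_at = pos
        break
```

First even number index in [3, 24, 11, 7, 19, 24, 24]
`found_at` takes the values: -1 → 1

Answer: 1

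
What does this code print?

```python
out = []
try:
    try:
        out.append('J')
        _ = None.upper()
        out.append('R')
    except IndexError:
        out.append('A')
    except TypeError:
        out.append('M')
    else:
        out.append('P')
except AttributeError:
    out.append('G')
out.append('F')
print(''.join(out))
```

Execution trace: 'J' (try body) → 'G' (outer except AttributeError) → 'F' (after the try/except). Output: JGF

Answer: JGF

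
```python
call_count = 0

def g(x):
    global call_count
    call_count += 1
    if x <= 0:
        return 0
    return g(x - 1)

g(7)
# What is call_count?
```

Linear recursion stepping by 1: 8 calls from x=7 down to ≤0.

Answer: 8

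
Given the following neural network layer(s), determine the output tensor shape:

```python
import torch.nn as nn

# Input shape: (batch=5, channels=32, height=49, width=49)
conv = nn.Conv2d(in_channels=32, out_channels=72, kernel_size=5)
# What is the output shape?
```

Input: (5, 32, 49, 49) -> Output: (5, 72, 45, 45)

Answer: (5, 72, 45, 45)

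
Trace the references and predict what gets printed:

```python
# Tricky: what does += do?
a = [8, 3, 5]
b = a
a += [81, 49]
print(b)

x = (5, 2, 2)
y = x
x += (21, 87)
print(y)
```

Key concept: += behavior differs for mutable vs immutable.
Step by step:
`a = [8, 3, 5]` → a = [8, 3, 5]
`b = a` → b = [8, 3, 5] (same object as a)
`a += [81, 49]` → a = [8, 3, 5, 81, 49] (same object as b); b = [8, 3, 5, 81, 49] (same object as a)
`print(b)` → prints [8, 3, 5, 81, 49]
`x = (5, 2, 2)` → x = (5, 2, 2)
`y = x` → y = (5, 2, 2)
`x += (21, 87)` → x = (5, 2, 2, 21, 87)
`print(y)` → prints (5, 2, 2)

Answer:
[8, 3, 5, 81, 49]
(5, 2, 2)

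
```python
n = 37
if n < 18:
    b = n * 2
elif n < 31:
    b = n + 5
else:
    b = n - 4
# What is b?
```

Trace:
`n = 37` → n = 37
`if n < 18: ...` → n < 18 is False, n < 31 is False, take else branch → b = 33
So b = 33

Answer: 33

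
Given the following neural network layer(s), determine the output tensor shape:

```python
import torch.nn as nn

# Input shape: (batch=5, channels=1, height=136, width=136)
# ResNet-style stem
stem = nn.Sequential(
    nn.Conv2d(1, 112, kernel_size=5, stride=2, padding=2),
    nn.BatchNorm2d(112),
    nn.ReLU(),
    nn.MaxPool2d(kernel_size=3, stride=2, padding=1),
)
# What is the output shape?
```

Input: (5, 1, 136, 136) -> after Conv2d 5x5 stride=2: (5, 112, 68, 68) -> Output: (5, 112, 34, 34)

Answer: (5, 112, 34, 34)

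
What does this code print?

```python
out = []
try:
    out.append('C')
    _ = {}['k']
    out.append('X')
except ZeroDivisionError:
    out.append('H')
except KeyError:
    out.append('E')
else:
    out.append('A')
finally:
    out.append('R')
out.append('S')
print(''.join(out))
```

Execution trace: 'C' (try body) → 'E' (except KeyError) → 'R' (finally) → 'S' (after the try/except). Output: CERS

Answer: CERS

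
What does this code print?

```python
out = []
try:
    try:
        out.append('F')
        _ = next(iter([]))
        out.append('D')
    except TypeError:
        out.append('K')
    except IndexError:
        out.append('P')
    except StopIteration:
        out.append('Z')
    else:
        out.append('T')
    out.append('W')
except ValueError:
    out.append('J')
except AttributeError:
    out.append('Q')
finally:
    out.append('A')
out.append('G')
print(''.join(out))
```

Execution trace: 'F' (inner try body) → 'Z' (inner except StopIteration) → 'W' (try body, no exception) → 'A' (finally) → 'G' (after the try/except). Output: FZWAG

Answer: FZWAG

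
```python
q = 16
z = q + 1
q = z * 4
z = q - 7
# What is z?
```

Trace:
`q = 16` → q = 16
`z = q + 1` → z = 17
`q = z * 4` → q = 68
`z = q - 7` → z = 61
So z = 61

Answer: 61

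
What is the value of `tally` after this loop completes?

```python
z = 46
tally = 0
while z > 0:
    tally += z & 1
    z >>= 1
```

Count set bits in 46 (binary: 0b101110)
`tally` takes the values: 0 → 1 → 2 → 3 → 4

Answer: 4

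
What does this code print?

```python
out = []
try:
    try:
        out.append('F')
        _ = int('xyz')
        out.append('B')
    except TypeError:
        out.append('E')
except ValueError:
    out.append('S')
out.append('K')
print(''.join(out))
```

Execution trace: 'F' (try body) → 'S' (outer except ValueError) → 'K' (after the try/except). Output: FSK

Answer: FSK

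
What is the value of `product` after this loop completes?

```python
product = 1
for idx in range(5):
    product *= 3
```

3^5 = 243
`product` takes the values: 1 → 3 → 9 → 27 → 81 → 243

Answer: 243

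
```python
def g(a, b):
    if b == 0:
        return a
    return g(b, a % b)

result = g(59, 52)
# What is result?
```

g(59, 52) -> g(52, 7) -> g(7, 3) -> g(3, 1) -> g(1, 0) -> 1

Answer: 1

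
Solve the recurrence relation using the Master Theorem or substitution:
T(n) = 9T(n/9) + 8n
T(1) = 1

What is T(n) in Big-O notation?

By Master Theorem: a=9, b=9, f(n)=8n. Since log_9(9) = 1 and f(n) = Θ(n^1), Case 2 applies. T(n) = O(n log n).

Answer: O(n log n)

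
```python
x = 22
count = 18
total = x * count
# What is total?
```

Trace:
`x = 22` → x = 22
`count = 18` → count = 18
`total = x * count` → total = 396
So total = 396

Answer: 396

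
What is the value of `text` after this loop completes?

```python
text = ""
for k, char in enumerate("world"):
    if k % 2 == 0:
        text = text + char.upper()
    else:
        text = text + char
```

Uppercase even positions in 'world'
`text` takes the values: "" → "W" → "Wo" → "WoR" → "WoRl" → "WoRlD"

Answer: "WoRlD"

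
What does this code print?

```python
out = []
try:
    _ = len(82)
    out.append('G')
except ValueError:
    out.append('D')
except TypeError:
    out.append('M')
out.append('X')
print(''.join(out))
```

Execution trace: 'M' (except TypeError) → 'X' (after the try/except). Output: MX

Answer: MX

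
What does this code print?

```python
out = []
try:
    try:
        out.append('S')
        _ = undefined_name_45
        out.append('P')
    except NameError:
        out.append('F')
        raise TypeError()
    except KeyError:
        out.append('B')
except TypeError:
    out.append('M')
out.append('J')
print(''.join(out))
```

Execution trace: 'S' (inner try body) → 'F' (inner except NameError) → 'M' (outer except TypeError) → 'J' (after the try/except). Output: SFMJ

Answer: SFMJ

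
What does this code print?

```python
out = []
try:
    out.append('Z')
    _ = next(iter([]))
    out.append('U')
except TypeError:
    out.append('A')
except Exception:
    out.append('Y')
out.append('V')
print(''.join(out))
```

Execution trace: 'Z' (try body) → 'Y' (except Exception) → 'V' (after the try/except). Output: ZYV

Answer: ZYV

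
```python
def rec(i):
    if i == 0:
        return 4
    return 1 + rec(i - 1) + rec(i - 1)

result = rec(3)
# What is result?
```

rec(i) = 1 + 2·rec(i-1), rec(0)=4. Closed form: (4+1)·2^3 - 1 = 39.

Answer: 39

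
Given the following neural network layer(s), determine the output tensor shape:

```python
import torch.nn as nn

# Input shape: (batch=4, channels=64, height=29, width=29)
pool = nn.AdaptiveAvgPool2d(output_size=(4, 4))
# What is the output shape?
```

Input: (4, 64, 29, 29) -> Output: (4, 64, 4, 4)

Answer: (4, 64, 4, 4)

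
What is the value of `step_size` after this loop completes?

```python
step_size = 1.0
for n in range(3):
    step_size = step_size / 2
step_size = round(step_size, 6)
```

Halving LR 3 times: 1 / 2^3
`step_size` takes the values: 1.0 → 0.5 → 0.25 → 0.125

Answer: 0.125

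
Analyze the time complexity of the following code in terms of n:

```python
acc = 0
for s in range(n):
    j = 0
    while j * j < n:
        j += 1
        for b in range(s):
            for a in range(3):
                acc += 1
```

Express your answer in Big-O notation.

Each loop level contributes: n × √n × n × 1. Multiplying the contributions gives O(n^2√n).

Answer: O(n^2√n)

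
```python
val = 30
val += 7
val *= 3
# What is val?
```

Trace:
`val = 30` → val = 30
`val += 7` → val = 37
`val *= 3` → val = 111
So val = 111

Answer: 111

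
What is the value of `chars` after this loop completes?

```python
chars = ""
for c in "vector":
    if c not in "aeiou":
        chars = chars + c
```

Remove vowels from 'vector'
`chars` takes the values: "" → "v" → "vc" → "vct" → "vctr"

Answer: "vctr"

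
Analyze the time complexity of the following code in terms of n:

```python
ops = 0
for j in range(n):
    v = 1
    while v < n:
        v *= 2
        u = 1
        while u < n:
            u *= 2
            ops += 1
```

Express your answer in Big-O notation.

Each loop level contributes: n × log n × log n. Multiplying the contributions gives O(n log² n).

Answer: O(n log² n)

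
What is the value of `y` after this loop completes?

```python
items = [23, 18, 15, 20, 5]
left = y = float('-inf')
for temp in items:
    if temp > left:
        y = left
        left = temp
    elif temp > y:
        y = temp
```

Second largest (with repeats) in [23, 18, 15, 20, 5]
`y` takes the values: -inf → 18 → 20

Answer: 20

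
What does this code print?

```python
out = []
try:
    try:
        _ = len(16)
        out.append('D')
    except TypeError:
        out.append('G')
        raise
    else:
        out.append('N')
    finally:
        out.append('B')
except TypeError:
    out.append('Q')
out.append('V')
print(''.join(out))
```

Execution trace: 'G' (except TypeError) → 'B' (finally) → 'Q' (outer except TypeError) → 'V' (after the try/except). Output: GBQV

Answer: GBQV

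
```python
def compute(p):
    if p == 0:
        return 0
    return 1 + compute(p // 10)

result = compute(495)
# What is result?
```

Count of digits of 495: 3

Answer: 3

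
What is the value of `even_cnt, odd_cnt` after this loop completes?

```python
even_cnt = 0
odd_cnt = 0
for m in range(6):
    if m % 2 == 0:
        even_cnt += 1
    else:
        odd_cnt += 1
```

Count evens and odds in range(6)
`even_cnt, odd_cnt` takes the values: (0, 0) → (1, 0) → (1, 1) → (2, 1) → (2, 2) → (3, 2) → (3, 3)

Answer: 3, 3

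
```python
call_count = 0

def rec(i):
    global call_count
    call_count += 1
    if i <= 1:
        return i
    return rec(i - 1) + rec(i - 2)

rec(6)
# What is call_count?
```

Calls(i) = 1 + Calls(i-1) + Calls(i-2); Calls(0)=Calls(1)=1. For i=6 this gives 25.

Answer: 25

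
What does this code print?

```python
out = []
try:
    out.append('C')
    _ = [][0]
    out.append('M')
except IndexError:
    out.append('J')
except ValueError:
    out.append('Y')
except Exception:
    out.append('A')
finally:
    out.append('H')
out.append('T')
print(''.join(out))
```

Execution trace: 'C' (try body) → 'J' (except IndexError) → 'H' (finally) → 'T' (after the try/except). Output: CJHT

Answer: CJHT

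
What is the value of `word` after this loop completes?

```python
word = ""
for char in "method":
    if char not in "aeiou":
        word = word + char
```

Remove vowels from 'method'
`word` takes the values: "" → "m" → "mt" → "mth" → "mthd"

Answer: "mthd"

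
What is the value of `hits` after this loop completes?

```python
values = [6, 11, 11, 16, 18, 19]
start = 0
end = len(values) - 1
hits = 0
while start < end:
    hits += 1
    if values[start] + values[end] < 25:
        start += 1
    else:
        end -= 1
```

Steps to find pair summing to 25
`hits` takes the values: 0 → 1 → 2 → 3 → 4 → 5

Answer: 5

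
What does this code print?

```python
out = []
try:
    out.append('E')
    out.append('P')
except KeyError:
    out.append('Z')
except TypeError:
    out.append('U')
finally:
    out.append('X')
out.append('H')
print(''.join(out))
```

Execution trace: 'E' (try body) → 'P' (try body, no exception) → 'X' (finally) → 'H' (after the try/except). Output: EPXH

Answer: EPXH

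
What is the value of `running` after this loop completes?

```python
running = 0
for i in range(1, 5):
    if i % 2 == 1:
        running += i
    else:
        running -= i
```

Add odd, subtract even
`running` takes the values: 0 → 1 → -1 → 2 → -2

Answer: -2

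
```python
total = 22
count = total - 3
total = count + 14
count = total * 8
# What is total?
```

Trace:
`total = 22` → total = 22
`count = total - 3` → count = 19
`total = count + 14` → total = 33
`count = total * 8` → count = 264
So total = 33

Answer: 33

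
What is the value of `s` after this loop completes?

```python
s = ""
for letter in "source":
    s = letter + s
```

Reverse 'source'
`s` takes the values: "" → "s" → "os" → "uos" → "ruos" → "cruos" → "ecruos"

Answer: "ecruos"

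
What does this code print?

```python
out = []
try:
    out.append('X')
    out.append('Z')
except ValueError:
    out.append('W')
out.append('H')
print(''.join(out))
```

Execution trace: 'X' (try body) → 'Z' (try body, no exception) → 'H' (after the try/except). Output: XZH

Answer: XZH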